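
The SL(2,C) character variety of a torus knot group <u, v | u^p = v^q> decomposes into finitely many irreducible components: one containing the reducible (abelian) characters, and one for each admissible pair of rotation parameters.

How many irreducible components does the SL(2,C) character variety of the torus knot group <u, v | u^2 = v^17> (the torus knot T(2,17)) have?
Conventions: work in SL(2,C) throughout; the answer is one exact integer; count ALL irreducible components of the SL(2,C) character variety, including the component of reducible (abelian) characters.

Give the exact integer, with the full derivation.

9

In the torus knot group T(2,17), u^2 = v^17 is central, so an irreducible representation sends it to +I or -I (Schur).
So on each irreducible component the traces are pinned: tr(u) = 2*cos(pi*alpha/2) with 1 <= alpha <= 1, tr(v) = 2*cos(pi*beta/17) with 1 <= beta <= 16.
u^2 = (-1)^alpha I and v^17 = (-1)^beta I must agree, so alpha and beta have equal parity.
count pairs: odd alpha (1 choices) x odd beta (8), plus even alpha (0) x even beta (8): 1*8 + 0*8 = 8.
Total: 8 irreducible-character components + 1 reducible (abelian) component = 9.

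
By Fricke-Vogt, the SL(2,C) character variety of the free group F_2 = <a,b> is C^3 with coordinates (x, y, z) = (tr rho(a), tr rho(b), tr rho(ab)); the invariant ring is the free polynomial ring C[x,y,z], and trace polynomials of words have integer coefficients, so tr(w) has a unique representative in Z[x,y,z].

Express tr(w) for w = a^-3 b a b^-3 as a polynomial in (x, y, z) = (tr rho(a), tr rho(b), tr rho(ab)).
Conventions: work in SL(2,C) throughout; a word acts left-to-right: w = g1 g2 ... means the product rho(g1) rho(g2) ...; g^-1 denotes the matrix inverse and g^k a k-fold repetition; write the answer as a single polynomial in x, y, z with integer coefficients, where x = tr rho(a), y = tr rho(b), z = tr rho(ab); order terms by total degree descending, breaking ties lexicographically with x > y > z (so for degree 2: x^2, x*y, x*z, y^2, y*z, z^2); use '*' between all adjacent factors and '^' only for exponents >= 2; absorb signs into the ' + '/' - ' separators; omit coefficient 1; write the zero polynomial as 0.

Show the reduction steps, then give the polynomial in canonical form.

trace(a b a) = trace(a)*trace(b a) - trace(b) = x*z - y
trace(a b a b) = trace(b a)*trace(b a) - trace(1)   [split at repeated b] = z^2 - 2
trace(b a b^-1 a) = trace(a b a)*trace(b) - trace(a b a b) = x*y*z - y^2 - z^2 + 2
trace(b a b^-1 a^-1) = trace(b a b^-1)*trace(a) - trace(b a b^-1 a) = -x*y*z + x^2 + y^2 + z^2 - 2
trace(a^-2 b a b^-1) = trace(b a b^-1 a^-1)*trace(a) - trace(b a b^-1) = -x^2*y*z + x^3 + x*y^2 + x*z^2 - 3*x
so trace(b^-1 a^-3 b a) = trace(a^-2 b a b^-1)*trace(a) - trace(a^-2 b a b^-1 a) = -x^3*y*z + x^4 + x^2*y^2 + x^2*z^2 + x*y*z - 4*x^2 - y^2 - z^2 + 2
so trace(a^-1 b) = trace(b)*trace(a) - trace(b a) = x*y - z
trace(a^-2 b) = trace(a^-1 b)*trace(a) - trace(a^-1 b a) = x^2*y - x*z - y
trace(a^-3 b a b^-2) = trace(b^-1 a^-3 b a)*trace(b) - trace(b^-1 a^-3 b a b) = -x^3*y^2*z + x^4*y + x^2*y^3 + x^2*y*z^2 + x*y^2*z - 5*x^2*y - y^3 - y*z^2 + x*z + 3*y
so trace(a^-3 b a b^-3) = trace(a^-3 b a b^-2)*trace(b) - trace(a^-3 b a b^-1) = -x^3*y^3*z + x^4*y^2 + x^2*y^4 + x^2*y^2*z^2 + x^3*y*z + x*y^3*z - x^4 - 6*x^2*y^2 - x^2*z^2 - y^4 - y^2*z^2 + 4*x^2 + 4*y^2 + z^2 - 2

-x^3*y^3*z + x^4*y^2 + x^2*y^4 + x^2*y^2*z^2 + x^3*y*z + x*y^3*z - x^4 - 6*x^2*y^2 - x^2*z^2 - y^4 - y^2*z^2 + 4*x^2 + 4*y^2 + z^2 - 2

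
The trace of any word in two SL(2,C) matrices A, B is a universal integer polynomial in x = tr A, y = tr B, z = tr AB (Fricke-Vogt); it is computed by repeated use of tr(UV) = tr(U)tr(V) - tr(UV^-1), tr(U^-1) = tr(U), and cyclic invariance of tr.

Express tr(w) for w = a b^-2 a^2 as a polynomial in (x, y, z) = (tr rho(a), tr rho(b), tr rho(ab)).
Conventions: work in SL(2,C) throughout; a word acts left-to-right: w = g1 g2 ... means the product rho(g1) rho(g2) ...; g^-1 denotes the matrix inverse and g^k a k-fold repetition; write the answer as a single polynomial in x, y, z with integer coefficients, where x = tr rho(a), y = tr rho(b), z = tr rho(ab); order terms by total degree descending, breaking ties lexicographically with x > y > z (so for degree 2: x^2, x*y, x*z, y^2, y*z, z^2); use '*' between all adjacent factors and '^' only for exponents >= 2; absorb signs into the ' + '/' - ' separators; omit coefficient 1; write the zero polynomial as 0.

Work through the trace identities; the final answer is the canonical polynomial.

x^3*y^2 - x^2*y*z - x^3 - 2*x*y^2 + y*z + 3*x

use: trace(a^2) = trace(a) trace(a) - trace(1) = x^2 - 2
trace(a^3) = trace(a) trace(a^2) - trace(a) = x^3 - 3*x
use: trace(b a^2) = trace(a) trace(b a) - trace(b) = x*z - y
use: trace(a^3 b) = trace(a) trace(b a^2) - trace(b a) = x^2*z - x*y - z
trace(a^3 b^-1) = trace(a^3) trace(b) - trace(a^3 b) = x^3*y - x^2*z - 2*x*y + z
trace(a b^-2 a^2) = trace(a^3 b^-1) trace(b) - trace(a^3) = x^3*y^2 - x^2*y*z - x^3 - 2*x*y^2 + y*z + 3*x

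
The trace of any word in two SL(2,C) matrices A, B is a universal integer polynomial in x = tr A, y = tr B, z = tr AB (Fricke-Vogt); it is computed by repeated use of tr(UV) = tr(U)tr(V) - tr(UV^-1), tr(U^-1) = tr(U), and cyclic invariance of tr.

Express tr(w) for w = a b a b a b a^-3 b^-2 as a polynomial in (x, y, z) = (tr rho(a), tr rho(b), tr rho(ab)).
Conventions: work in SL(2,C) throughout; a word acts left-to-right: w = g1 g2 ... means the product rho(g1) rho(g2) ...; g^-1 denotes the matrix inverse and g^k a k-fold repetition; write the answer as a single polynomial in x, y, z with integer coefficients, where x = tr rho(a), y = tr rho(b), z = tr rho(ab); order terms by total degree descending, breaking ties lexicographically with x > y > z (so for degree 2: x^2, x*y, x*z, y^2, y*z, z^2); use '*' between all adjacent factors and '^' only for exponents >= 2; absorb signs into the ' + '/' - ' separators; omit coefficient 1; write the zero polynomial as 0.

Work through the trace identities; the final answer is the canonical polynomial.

trace(a b a b) = trace(a b) * trace(a b) - trace(1) = z^2 - 2
use: trace(a b a) = trace(a) * trace(b a) - trace(b) = x*z - y
trace(b a b a b) = trace(b) * trace(a b a b) - trace(a b a) = y*z^2 - x*z - y
apply: trace(b a b a b a) = trace(b a) * trace(b a b a) - trace(b^-1 a^-1) = z^3 - 3*z
trace(b a b a b a^-1) = trace(b a b a b) * trace(a) - trace(b a b a b a) = x*y*z^2 - x^2*z - z^3 - x*y + 3*z
trace(b a b) = trace(b) * trace(a b) - trace(a) = y*z - x
apply: trace(a b a b a) = trace(a) * trace(b a b a) - trace(b a b) = x*z^2 - y*z - x
apply: trace(b a b a b a b) = trace(b) * trace(a b a b a b) - trace(a b a b a) = y*z^3 - x*z^2 - 2*y*z + x
trace(b a b a b a b a) = trace(b a) * trace(b a b a b a) - trace(b^-1 a^-1 b^-1 a^-1) = z^4 - 4*z^2 + 2
apply: trace(b a b a b a b a^-1) = trace(b a b a b a b) * trace(a) - trace(b a b a b a b a) = x*y*z^3 - x^2*z^2 - z^4 - 2*x*y*z + x^2 + 4*z^2 - 2
trace(a b a b a b a^-2 b) = trace(b a b a b a b a^-1) * trace(a) - trace(b a b a b a b) = x^2*y*z^3 - x^3*z^2 - x*z^4 - 2*x^2*y*z - y*z^3 + x^3 + 5*x*z^2 + 2*y*z - 3*x
apply: trace(b^-1 a b a b a b a^-2) = trace(a b a b a b a^-2) * trace(b) - trace(a b a b a b a^-2 b) = -x^2*y*z^3 + x^3*z^2 + x*y^2*z^2 + x*z^4 + x^2*y*z - x^3 - x*y^2 - 5*x*z^2 + y*z + 3*x
apply: trace(b^-1 a b a b a b a^-1) = trace(a b a b a b a^-1) * trace(b) - trace(a b a b a b a^-1 b) = -x*y*z^3 + x^2*z^2 + y^2*z^2 + z^4 + x*y*z - x^2 - y^2 - 4*z^2 + 2
trace(b^-1 a b a b a b a^-3) = trace(b^-1 a b a b a b a^-2) * trace(a) - trace(b^-1 a b a b a b a^-1) = -x^3*y*z^3 + x^4*z^2 + x^2*y^2*z^2 + x^2*z^4 + x^3*y*z + x*y*z^3 - x^4 - x^2*y^2 - 6*x^2*z^2 - y^2*z^2 - z^4 + 4*x^2 + y^2 + 4*z^2 - 2
apply: trace(b a b a b a^-2) = trace(b a b a b a^-1) * trace(a) - trace(b a b a b) = x^2*y*z^2 - x^3*z - x*z^3 - x^2*y - y*z^2 + 4*x*z + y
apply: trace(a b a b a b a^-3 b^-2) = trace(b^-1 a b a b a b a^-3) * trace(b) - trace(b^-1 a b a b a b a^-3 b) = -x^3*y^2*z^3 + x^4*y*z^2 + x^2*y^3*z^2 + x^2*y*z^4 + x^3*y^2*z + x*y^2*z^3 - x^4*y - x^2*y^3 - 7*x^2*y*z^2 - y^3*z^2 - y*z^4 + x^3*z + x*z^3 + 5*x^2*y + y^3 + 5*y*z^2 - 4*x*z - 3*y

-x^3*y^2*z^3 + x^4*y*z^2 + x^2*y^3*z^2 + x^2*y*z^4 + x^3*y^2*z + x*y^2*z^3 - x^4*y - x^2*y^3 - 7*x^2*y*z^2 - y^3*z^2 - y*z^4 + x^3*z + x*z^3 + 5*x^2*y + y^3 + 5*y*z^2 - 4*x*z - 3*y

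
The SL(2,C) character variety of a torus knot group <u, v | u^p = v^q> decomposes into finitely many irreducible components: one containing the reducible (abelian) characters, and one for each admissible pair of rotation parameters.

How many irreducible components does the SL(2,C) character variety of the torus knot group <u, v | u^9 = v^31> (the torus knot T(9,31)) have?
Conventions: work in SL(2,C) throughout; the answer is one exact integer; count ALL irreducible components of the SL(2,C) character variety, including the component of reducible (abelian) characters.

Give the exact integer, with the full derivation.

For T(9,31): irreducibility forces the central element u^9 = v^31 to one of +I, -I.
So on each irreducible component the traces are pinned: tr(u) = 2*cos(pi*alpha/9) with 1 <= alpha <= 8, tr(v) = 2*cos(pi*beta/31) with 1 <= beta <= 30.
u^9 = (-1)^alpha I and v^31 = (-1)^beta I must agree, so alpha and beta have equal parity.
Counting: 4 odd alphas x 15 odd betas + 4 even alphas x 15 even betas = 60 + 60 = 120.
components with irreducible characters: 120; plus the single component of reducible (abelian) characters: total 121.

121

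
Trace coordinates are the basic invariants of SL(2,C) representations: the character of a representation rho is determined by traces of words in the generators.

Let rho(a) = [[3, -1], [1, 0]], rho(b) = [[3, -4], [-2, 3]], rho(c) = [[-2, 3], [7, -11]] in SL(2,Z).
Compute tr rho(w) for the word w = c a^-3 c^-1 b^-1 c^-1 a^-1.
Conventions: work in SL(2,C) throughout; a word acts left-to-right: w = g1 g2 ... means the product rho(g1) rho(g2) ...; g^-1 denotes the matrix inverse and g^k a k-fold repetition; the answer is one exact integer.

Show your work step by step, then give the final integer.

rho(c) = [[-2, 3], [7, -11]]
... * rho(a^-1) = [[0, 1], [-1, 3]]  ->  [[-3, 7], [11, -26]]
... * rho(a^-1) = [[0, 1], [-1, 3]]  ->  [[-7, 18], [26, -67]]
... * rho(a^-1) = [[0, 1], [-1, 3]]  ->  [[-18, 47], [67, -175]]
... * rho(c^-1) = [[-11, -3], [-7, -2]]  ->  [[-131, -40], [488, 149]]
... * rho(b^-1) = [[3, 4], [2, 3]]  ->  [[-473, -644], [1762, 2399]]
... * rho(c^-1) = [[-11, -3], [-7, -2]]  ->  [[9711, 2707], [-36175, -10084]]
... * rho(a^-1) = [[0, 1], [-1, 3]]  ->  [[-2707, 17832], [10084, -66427]]
tr = -2707 + -66427 = -69134

-69134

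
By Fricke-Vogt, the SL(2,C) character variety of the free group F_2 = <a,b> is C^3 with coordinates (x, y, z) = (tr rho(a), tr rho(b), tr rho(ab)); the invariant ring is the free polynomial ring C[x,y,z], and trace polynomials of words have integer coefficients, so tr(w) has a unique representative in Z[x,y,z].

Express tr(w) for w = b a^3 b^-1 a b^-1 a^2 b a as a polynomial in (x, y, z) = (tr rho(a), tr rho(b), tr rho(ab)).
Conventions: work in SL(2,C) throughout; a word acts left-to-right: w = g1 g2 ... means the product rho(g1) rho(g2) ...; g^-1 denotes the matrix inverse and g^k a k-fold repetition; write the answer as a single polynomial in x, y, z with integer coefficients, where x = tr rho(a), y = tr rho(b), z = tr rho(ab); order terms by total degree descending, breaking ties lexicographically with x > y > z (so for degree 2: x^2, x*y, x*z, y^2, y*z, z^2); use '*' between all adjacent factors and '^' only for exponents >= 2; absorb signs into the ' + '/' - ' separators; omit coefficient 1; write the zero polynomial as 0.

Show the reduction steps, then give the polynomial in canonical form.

tr(b a b a) = tr(a b) tr(a b) - tr(1)   [split at repeated a] = z^2 - 2
tr(b a b) = tr(b) tr(a b) - tr(a) = y*z - x
tr(b a b a^2) = tr(a) tr(b a b a) - tr(b a b) = x*z^2 - y*z - x
tr(a^2 b a b a) = tr(a) tr(b a b a^2) - tr(b a b a) = x^2*z^2 - x*y*z - x^2 - z^2 + 2
tr(a^2 b a b a^2) = tr(a) tr(a^2 b a b a) - tr(a^2 b a b) = x^3*z^2 - x^2*y*z - x^3 - 2*x*z^2 + y*z + 3*x
tr(a^4 b a b a) = tr(a) tr(a^2 b a b a^2) - tr(a^2 b a b a) = x^4*z^2 - x^3*y*z - x^4 - 3*x^2*z^2 + 2*x*y*z + 4*x^2 + z^2 - 2
tr(a^3 b a b a^3) = tr(a) tr(a^4 b a b a) - tr(a^4 b a b) = x^5*z^2 - x^4*y*z - x^5 - 4*x^3*z^2 + 3*x^2*y*z + 5*x^3 + 3*x*z^2 - y*z - 5*x
tr(b a b a b a) = tr(b a) tr(b a b a) - tr(b^-1 a^-1)   [split at repeated b] = z^3 - 3*z
tr(a b a) = tr(a) tr(b a) - tr(b) = x*z - y
tr(b a b a b) = tr(b) tr(a b a b) - tr(a b a) = y*z^2 - x*z - y
tr(b a b a^2 b a) = tr(a) tr(b a b a b a) - tr(b a b a b) = x*z^3 - y*z^2 - 2*x*z + y
tr(b^2 a b) = tr(b) tr(a b^2) - tr(a b) = y^2*z - x*y - z
tr(b a b a^2 b) = tr(a) tr(b^2 a b a) - tr(b^2 a b) = x*y*z^2 - x^2*z - y^2*z + z
tr(a b a b a^2 b a) = tr(a) tr(b a b a^2 b a) - tr(b a b a^2 b) = x^2*z^3 - 2*x*y*z^2 - x^2*z + y^2*z + x*y - z
tr(b a^3 b a b a^2) = tr(a) tr(a b a b a^2 b a) - tr(a b a b a^2 b) = x^3*z^3 - 2*x^2*y*z^2 - x^3*z + x*y^2*z - x*z^3 + x^2*y + y*z^2 + x*z - y
tr(b a^3 b a b a) = tr(a) tr(b a b a b a^2) - tr(b a b a b a) = x^2*z^3 - x*y*z^2 - 2*x^2*z - z^3 + x*y + 3*z
tr(a^3 b a b a^3 b) = tr(a) tr(b a^3 b a b a^2) - tr(b a^3 b a b a) = x^4*z^3 - 2*x^3*y*z^2 - x^4*z + x^2*y^2*z - 2*x^2*z^3 + x^3*y + 2*x*y*z^2 + 3*x^2*z + z^3 - 2*x*y - 3*z
tr(a^2 b a b a^3 b^-1 a) = tr(a^3 b a b a^3) tr(b) - tr(a^3 b a b a^3 b) = x^5*y*z^2 - x^4*y^2*z - x^4*z^3 - x^5*y - 2*x^3*y*z^2 + x^4*z + 2*x^2*y^2*z + 2*x^2*z^3 + 4*x^3*y + x*y*z^2 - 3*x^2*z - y^2*z - z^3 - 3*x*y + 3*z
tr(b a b a^4 b a) = tr(a) tr(a^2 b a b a b a) - tr(a^2 b a b a b) = x^3*z^3 - x^2*y*z^2 - 2*x^3*z - 2*x*z^3 + x^2*y + y*z^2 + 5*x*z - y
tr(a^2 b a) = tr(a) tr(b a^2) - tr(b a) = x^2*z - x*y - z
tr(a b a^3) = tr(a) tr(a^2 b a) - tr(a^2 b) = x^3*z - x^2*y - 2*x*z + y
tr(a b^2 a b a^2) = tr(b) tr(a b a^3 b) - tr(a b a^3) = x^2*y*z^2 - x^3*z - x*y^2*z - y*z^2 + 2*x*z + y
tr(b a b a^4 b) = tr(a) tr(a b^2 a b a^2) - tr(a b^2 a b a) = x^3*y*z^2 - x^4*z - x^2*y^2*z - 2*x*y*z^2 + 3*x^2*z + y^2*z + x*y - z
tr(a b a^2 b a b a^3) = tr(a) tr(b a b a^4 b a) - tr(b a b a^4 b) = x^4*z^3 - 2*x^3*y*z^2 - x^4*z + x^2*y^2*z - 2*x^2*z^3 + x^3*y + 3*x*y*z^2 + 2*x^2*z - y^2*z - 2*x*y + z
tr(b a b a b a b a) = tr(a b a b) tr(a b a b) - tr(1)   [split at repeated a] = z^4 - 4*z^2 + 2
tr(b a b a b a b) = tr(b) tr(a b a b a b) - tr(a b a b a) = y*z^3 - x*z^2 - 2*y*z + x
tr(b a b a^2 b a b a) = tr(a) tr(b a b a b a b a) - tr(b a b a b a b) = x*z^4 - y*z^3 - 3*x*z^2 + 2*y*z + x
tr(b^2) = tr(b) tr(b) - tr(1) = y^2 - 2
tr(b a^2 b) = tr(a) tr(b^2 a) - tr(b^2) = x*y*z - x^2 - y^2 + 2
tr(a b a^2 b a) = tr(a) tr(b a^2 b a) - tr(b a^2 b) = x^2*z^2 - 2*x*y*z + y^2 - 2
tr(b a b a^2 b a b) = tr(b) tr(a b a^2 b a b) - tr(a b a^2 b a) = x*y*z^3 - x^2*z^2 - y^2*z^2 + 2
tr(a b a b a^2 b a b a) = tr(a) tr(b a b a^2 b a b a) - tr(b a b a^2 b a b) = x^2*z^4 - 2*x*y*z^3 - 2*x^2*z^2 + y^2*z^2 + 2*x*y*z + x^2 - 2
tr(a b a^2 b a b a^3 b) = tr(a) tr(a b a b a^2 b a b a) - tr(a b a b a^2 b a b) = x^3*z^4 - 2*x^2*y*z^3 - 2*x^3*z^2 + x*y^2*z^2 - x*z^4 + 2*x^2*y*z + y*z^3 + x^3 + 3*x*z^2 - 2*y*z - 3*x
tr(a^2 b a b a^3 b^-1 a b) = tr(a b a^2 b a b a^3) tr(b) - tr(a b a^2 b a b a^3 b) = x^4*y*z^3 - 2*x^3*y^2*z^2 - x^3*z^4 - x^4*y*z + x^2*y^3*z + x^3*y^2 + 2*x^3*z^2 + 2*x*y^2*z^2 + x*z^4 - y^3*z - y*z^3 - x^3 - 2*x*y^2 - 3*x*z^2 + 3*y*z + 3*x
tr(b a^3 b^-1 a b^-1 a^2 b a) = tr(a^2 b a b a^3 b^-1 a) tr(b) - tr(a^2 b a b a^3 b^-1 a b) = x^5*y^2*z^2 - x^4*y^3*z - 2*x^4*y*z^3 - x^5*y^2 + x^3*z^4 + 2*x^4*y*z + x^2*y^3*z + 2*x^2*y*z^3 + 3*x^3*y^2 - 2*x^3*z^2 - x*y^2*z^2 - x*z^4 - 3*x^2*y*z + x^3 - x*y^2 + 3*x*z^2 - 3*x

x^5*y^2*z^2 - x^4*y^3*z - 2*x^4*y*z^3 - x^5*y^2 + x^3*z^4 + 2*x^4*y*z + x^2*y^3*z + 2*x^2*y*z^3 + 3*x^3*y^2 - 2*x^3*z^2 - x*y^2*z^2 - x*z^4 - 3*x^2*y*z + x^3 - x*y^2 + 3*x*z^2 - 3*x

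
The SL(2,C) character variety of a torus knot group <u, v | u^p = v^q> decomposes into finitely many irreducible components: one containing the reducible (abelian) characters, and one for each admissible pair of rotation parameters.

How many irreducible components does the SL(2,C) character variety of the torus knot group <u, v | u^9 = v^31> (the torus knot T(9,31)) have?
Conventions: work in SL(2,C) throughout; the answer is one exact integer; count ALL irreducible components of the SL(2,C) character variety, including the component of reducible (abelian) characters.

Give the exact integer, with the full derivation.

For T(9,31): irreducibility forces the central element u^9 = v^31 to one of +I, -I.
This locks tr(u) to 2*cos(pi*alpha/9), alpha in 1..8, and tr(v) to 2*cos(pi*beta/31), beta in 1..30, on each component of irreducible characters.
u^9 = (-1)^alpha I and v^31 = (-1)^beta I must agree, so alpha and beta have equal parity.
Enumerate parity-matched pairs: 4*15 odd-odd plus 4*15 even-even gives 120.
components with irreducible characters: 120; plus the single component of reducible (abelian) characters: total 121.

121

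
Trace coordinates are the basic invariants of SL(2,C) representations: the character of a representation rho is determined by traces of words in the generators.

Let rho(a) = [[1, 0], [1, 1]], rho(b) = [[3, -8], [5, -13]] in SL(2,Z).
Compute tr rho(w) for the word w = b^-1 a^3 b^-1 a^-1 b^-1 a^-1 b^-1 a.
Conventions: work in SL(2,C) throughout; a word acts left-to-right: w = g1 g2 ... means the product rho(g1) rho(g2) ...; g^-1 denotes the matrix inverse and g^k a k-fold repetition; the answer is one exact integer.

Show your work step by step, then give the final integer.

rho(b^-1) = [[-13, 8], [-5, 3]]
... * rho(a) = [[1, 0], [1, 1]]  ->  [[-5, 8], [-2, 3]]
... * rho(a) = [[1, 0], [1, 1]]  ->  [[3, 8], [1, 3]]
... * rho(a) = [[1, 0], [1, 1]]  ->  [[11, 8], [4, 3]]
... * rho(b^-1) = [[-13, 8], [-5, 3]]  ->  [[-183, 112], [-67, 41]]
... * rho(a^-1) = [[1, 0], [-1, 1]]  ->  [[-295, 112], [-108, 41]]
... * rho(b^-1) = [[-13, 8], [-5, 3]]  ->  [[3275, -2024], [1199, -741]]
... * rho(a^-1) = [[1, 0], [-1, 1]]  ->  [[5299, -2024], [1940, -741]]
... * rho(b^-1) = [[-13, 8], [-5, 3]]  ->  [[-58767, 36320], [-21515, 13297]]
... * rho(a) = [[1, 0], [1, 1]]  ->  [[-22447, 36320], [-8218, 13297]]
tr = -22447 + 13297 = -9150

-9150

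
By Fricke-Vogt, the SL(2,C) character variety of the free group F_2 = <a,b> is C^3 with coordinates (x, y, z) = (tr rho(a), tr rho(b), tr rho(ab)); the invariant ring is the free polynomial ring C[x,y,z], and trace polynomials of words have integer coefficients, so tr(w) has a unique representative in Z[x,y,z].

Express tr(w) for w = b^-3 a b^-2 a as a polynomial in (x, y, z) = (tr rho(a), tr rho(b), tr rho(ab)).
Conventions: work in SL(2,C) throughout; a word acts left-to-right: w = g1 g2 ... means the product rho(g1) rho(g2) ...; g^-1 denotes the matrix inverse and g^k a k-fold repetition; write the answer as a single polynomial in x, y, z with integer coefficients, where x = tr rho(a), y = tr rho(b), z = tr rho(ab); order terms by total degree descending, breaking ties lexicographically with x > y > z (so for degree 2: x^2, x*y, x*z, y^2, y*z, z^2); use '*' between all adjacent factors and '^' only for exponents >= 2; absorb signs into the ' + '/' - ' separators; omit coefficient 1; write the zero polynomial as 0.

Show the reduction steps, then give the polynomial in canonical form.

tr(a^2) = tr(a)*tr(a) - tr(1)  (reduce the a square) = x^2 - 2
so tr(a^2 b) = tr(a)*tr(b a) - tr(b)  (reduce the a square) = x*z - y
reduce: tr(b^-1 a^2) = tr(a^2)*tr(b) - tr(a^2 b)  (eliminate b^-1) = x^2*y - x*z - y
tr(a b^-2 a) = tr(b^-1 a^2)*tr(b) - tr(b^-1 a^2 b)  (eliminate b^-1) = x^2*y^2 - x*y*z - x^2 - y^2 + 2
tr(a b a b) = tr(b a)*tr(b a) - tr(1)  (split on b) = z^2 - 2
tr(b^-1 a b a) = tr(a b a)*tr(b) - tr(a b a b)  (eliminate b^-1) = x*y*z - y^2 - z^2 + 2
so tr(a b^-2 a b) = tr(b^-1 a b a)*tr(b) - tr(b^-1 a b a b)  (eliminate b^-1) = x*y^2*z - y^3 - y*z^2 - x*z + 3*y
tr(b^-1 a b^-2 a) = tr(a b^-2 a)*tr(b) - tr(a b^-2 a b)  (eliminate b^-1) = x^2*y^3 - 2*x*y^2*z - x^2*y + y*z^2 + x*z - y
so tr(a b^-2 a b^-2) = tr(b^-1 a b^-2 a)*tr(b) - tr(b^-1 a b^-2 a b)  (eliminate b^-1) = x^2*y^4 - 2*x*y^3*z - 2*x^2*y^2 + y^2*z^2 + 2*x*y*z + x^2 - 2
reduce: tr(b^-3 a b^-2 a) = tr(a b^-2 a b^-2)*tr(b) - tr(a b^-2 a b^-1)  (eliminate b^-1) = x^2*y^5 - 2*x*y^4*z - 3*x^2*y^3 + y^3*z^2 + 4*x*y^2*z + 2*x^2*y - y*z^2 - x*z - y

x^2*y^5 - 2*x*y^4*z - 3*x^2*y^3 + y^3*z^2 + 4*x*y^2*z + 2*x^2*y - y*z^2 - x*z - y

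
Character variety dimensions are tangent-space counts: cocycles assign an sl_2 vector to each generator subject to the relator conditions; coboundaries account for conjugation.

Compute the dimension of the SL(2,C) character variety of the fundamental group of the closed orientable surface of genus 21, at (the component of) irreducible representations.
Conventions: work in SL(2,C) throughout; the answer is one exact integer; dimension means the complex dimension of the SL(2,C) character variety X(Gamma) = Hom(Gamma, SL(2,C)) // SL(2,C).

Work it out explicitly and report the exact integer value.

120

pi_1 of the closed genus-21 surface has 42 generators bound by the single product-of-commutators relator.
A cocycle assigns one sl_2 vector per generator subject to the relator condition d_2(z) = 0: dim of the unconstrained space is 3*2g = 126.
d_2 is surjective at irreducible rho (its cokernel H^2 is dual to H^0 = 0), so dim Z^1 = 126 - 3 = 123.
dim B^1 = 3 (coboundaries, injective at irreducible rho).
Hence dim X = 123 - 3 = 120.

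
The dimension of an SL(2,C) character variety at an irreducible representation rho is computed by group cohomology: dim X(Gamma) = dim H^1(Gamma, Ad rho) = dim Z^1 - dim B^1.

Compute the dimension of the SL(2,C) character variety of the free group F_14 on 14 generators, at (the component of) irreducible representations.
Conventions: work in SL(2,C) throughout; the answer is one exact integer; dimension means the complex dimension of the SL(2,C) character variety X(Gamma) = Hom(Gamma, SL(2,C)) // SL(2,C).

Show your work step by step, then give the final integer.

39

The free group F_14: 14 generators, no relators.
Z^1(Gamma, Ad rho) = (sl_2)^14: a cocycle is a free choice of one sl_2 vector per generator, so dim Z^1 = 3*14 = 42.
Irreducibility makes the coboundary map sl_2 -> Z^1 injective (trivial centralizer), so dim B^1 = 3.
dim H^1 = 42 - 3 = 39, which is dim X.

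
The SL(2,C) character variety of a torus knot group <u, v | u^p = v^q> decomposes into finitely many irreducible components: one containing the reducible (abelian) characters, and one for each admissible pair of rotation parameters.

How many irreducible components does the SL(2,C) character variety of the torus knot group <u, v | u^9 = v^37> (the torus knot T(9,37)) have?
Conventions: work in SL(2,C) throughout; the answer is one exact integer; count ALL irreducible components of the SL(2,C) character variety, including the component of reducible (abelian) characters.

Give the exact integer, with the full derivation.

For T(9,37): irreducibility forces the central element u^9 = v^37 to one of +I, -I.
On an irreducible component, tr(u) is locked at 2*cos(pi*alpha/9) for some alpha in 1..8, and tr(v) at 2*cos(pi*beta/37) for some beta in 1..36.
u^9 = (-1)^alpha I and v^37 = (-1)^beta I must agree, so alpha and beta have equal parity.
Counting: 4 odd alphas x 18 odd betas + 4 even alphas x 18 even betas = 72 + 72 = 144.
components with irreducible characters: 144; plus the single component of reducible (abelian) characters: total 145.

145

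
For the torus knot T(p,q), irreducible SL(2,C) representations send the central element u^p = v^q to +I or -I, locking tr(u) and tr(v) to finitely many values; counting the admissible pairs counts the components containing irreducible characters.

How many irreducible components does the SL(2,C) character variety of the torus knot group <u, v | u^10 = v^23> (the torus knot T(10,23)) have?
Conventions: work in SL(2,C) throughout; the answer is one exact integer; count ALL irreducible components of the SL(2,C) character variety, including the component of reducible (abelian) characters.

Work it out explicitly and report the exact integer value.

100

In the torus knot group T(10,23), u^10 = v^23 is central, so an irreducible representation sends it to +I or -I (Schur).
This locks tr(u) to 2*cos(pi*alpha/10), alpha in 1..9, and tr(v) to 2*cos(pi*beta/23), beta in 1..22, on each component of irreducible characters.
The two central values (-1)^alpha I and (-1)^beta I must be the same matrix, so alpha and beta share a parity.
count pairs: odd alpha (5 choices) x odd beta (11), plus even alpha (4) x even beta (11): 5*11 + 4*11 = 99.
components with irreducible characters: 99; plus the single component of reducible (abelian) characters: total 100.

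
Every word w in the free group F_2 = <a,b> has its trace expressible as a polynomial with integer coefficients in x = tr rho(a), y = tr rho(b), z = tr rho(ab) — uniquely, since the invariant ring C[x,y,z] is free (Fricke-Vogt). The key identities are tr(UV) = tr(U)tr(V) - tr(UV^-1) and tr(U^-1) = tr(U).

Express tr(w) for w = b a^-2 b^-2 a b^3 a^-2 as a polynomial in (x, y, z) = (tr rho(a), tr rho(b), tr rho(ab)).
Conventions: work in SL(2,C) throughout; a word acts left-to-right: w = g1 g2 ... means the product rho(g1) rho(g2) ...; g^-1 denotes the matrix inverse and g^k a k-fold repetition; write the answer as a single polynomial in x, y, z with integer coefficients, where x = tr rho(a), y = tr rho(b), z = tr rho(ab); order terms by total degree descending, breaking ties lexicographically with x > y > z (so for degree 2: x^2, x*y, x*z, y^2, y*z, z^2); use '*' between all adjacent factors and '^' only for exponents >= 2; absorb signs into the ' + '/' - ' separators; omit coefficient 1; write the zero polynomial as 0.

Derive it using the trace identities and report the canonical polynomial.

-x^4*y^5*z + x^5*y^4 + x^3*y^6 + 2*x^3*y^4*z^2 - x^2*y^3*z^3 - x^5*y^2 - 6*x^3*y^4 - 2*x^3*y^2*z^2 - x*y^6 - x*y^4*z^2 + x^4*y*z + 4*x^2*y^3*z + x^2*y*z^3 + 6*x^3*y^2 + 5*x*y^4 + x*y^2*z^2 - 6*x^2*y*z - 5*x*y^2 + x*z^2 + y*z - x

next, tr(b^2) = tr(b) tr(b) - tr(1) = y^2 - 2
next, tr(b^3) = tr(b) tr(b^2) - tr(b) = y^3 - 3*y
tr(b^4) = tr(b) tr(b^3) - tr(b^2) = y^4 - 4*y^2 + 2
tr(b a b) = tr(b) tr(a b) - tr(a) = y*z - x
and tr(a b^3) = tr(b) tr(b a b) - tr(b a) = y^2*z - x*y - z
next, tr(a b^4) = tr(b) tr(a b^3) - tr(a b^2) = y^3*z - x*y^2 - 2*y*z + x
and tr(b a b^4) = tr(b) tr(a b^4) - tr(a b^3) = y^4*z - x*y^3 - 3*y^2*z + 2*x*y + z
and tr(a b a b) = tr(b a) tr(b a) - tr(1) = z^2 - 2
and tr(a b a) = tr(a) tr(b a) - tr(b) = x*z - y
tr(a b a b^2) = tr(b) tr(a b a b) - tr(a b a) = y*z^2 - x*z - y
next, tr(a b a b^3) = tr(b) tr(a b a b^2) - tr(a b a b) = y^2*z^2 - x*y*z - y^2 - z^2 + 2
tr(b a b^4 a) = tr(b) tr(a b a b^3) - tr(a b a b^2) = y^3*z^2 - x*y^2*z - y^3 - 2*y*z^2 + x*z + 3*y
and tr(a b^4 a^-1 b) = tr(b a b^4) tr(a) - tr(b a b^4 a) = x*y^4*z - x^2*y^3 - y^3*z^2 - 2*x*y^2*z + 2*x^2*y + y^3 + 2*y*z^2 - 3*y
tr(b a^-1 b^-1 a b^3) = tr(a b^4 a^-1) tr(b) - tr(a b^4 a^-1 b) = -x*y^4*z + x^2*y^3 + y^5 + y^3*z^2 + 2*x*y^2*z - 2*x^2*y - 5*y^3 - 2*y*z^2 + 5*y
next, tr(a^2) = tr(a) tr(a) - tr(1) = x^2 - 2
and tr(a b^2 a) = tr(b) tr(a^2 b) - tr(a^2) = x*y*z - x^2 - y^2 + 2
tr(b a b^2 a b) = tr(b) tr(a b^2 a b) - tr(a b^2 a) = y^2*z^2 - 2*x*y*z + x^2 - 2
and tr(b a b^3 a b) = tr(b) tr(b a b^2 a b) - tr(b a b^2 a) = y^3*z^2 - 2*x*y^2*z + x^2*y - y*z^2 + x*z - y
and tr(a b a b a b) = tr(b a b a) tr(b a) - tr(a b) = z^3 - 3*z
and tr(a b a b a) = tr(a) tr(b a b a) - tr(b a b) = x*z^2 - y*z - x
tr(a b a b a b^2) = tr(b) tr(a b a b a b) - tr(a b a b a) = y*z^3 - x*z^2 - 2*y*z + x
tr(b a b^3 a b a) = tr(b) tr(a b a b a b^2) - tr(a b a b a b) = y^2*z^3 - x*y*z^2 - 2*y^2*z - z^3 + x*y + 3*z
tr(a b^3 a b a^-1 b) = tr(b a b^3 a b) tr(a) - tr(b a b^3 a b a) = x*y^3*z^2 - 2*x^2*y^2*z - y^2*z^3 + x^3*y + x^2*z + 2*y^2*z + z^3 - 2*x*y - 3*z
and tr(b a^-1 b^-1 a b^3 a) = tr(a b^3 a b a^-1) tr(b) - tr(a b^3 a b a^-1 b) = -x*y^3*z^2 + 2*x^2*y^2*z + y^4*z + y^2*z^3 - x^3*y - x*y^3 - x^2*z - 4*y^2*z - z^3 + 3*x*y + 3*z
tr(b a^-1 b^-1 a b^3 a^-1) = tr(b a^-1 b^-1 a b^3) tr(a) - tr(b a^-1 b^-1 a b^3 a) = -x^2*y^4*z + x^3*y^3 + x*y^5 + 2*x*y^3*z^2 - y^4*z - y^2*z^3 - x^3*y - 4*x*y^3 - 2*x*y*z^2 + x^2*z + 4*y^2*z + z^3 + 2*x*y - 3*z
tr(a b^3 a^-2 b a^-1 b^-1) = tr(b a^-1 b^-1 a b^3 a^-1) tr(a) - tr(b a^-1 b^-1 a b^3) = -x^3*y^4*z + x^4*y^3 + x^2*y^5 + 2*x^2*y^3*z^2 - x*y^2*z^3 - x^4*y - 5*x^2*y^3 - 2*x^2*y*z^2 - y^5 - y^3*z^2 + x^3*z + 2*x*y^2*z + x*z^3 + 4*x^2*y + 5*y^3 + 2*y*z^2 - 3*x*z - 5*y
next, tr(a^-1 b^4) = tr(b^4) tr(a) - tr(b^4 a) = x*y^4 - y^3*z - 3*x*y^2 + 2*y*z + x
and tr(b^3 a^-2 b) = tr(a^-1 b^4) tr(a) - tr(a^-1 b^4 a) = x^2*y^4 - x*y^3*z - 3*x^2*y^2 - y^4 + 2*x*y*z + x^2 + 4*y^2 - 2
next, tr(a^-1 b^-2 a b^3 a^-2 b) = tr(a b^3 a^-2 b a^-1 b^-1) tr(b) - tr(a b^3 a^-2 b a^-1) = -x^3*y^5*z + x^4*y^4 + x^2*y^6 + 2*x^2*y^4*z^2 - x*y^3*z^3 - x^4*y^2 - 6*x^2*y^4 - 2*x^2*y^2*z^2 - y^6 - y^4*z^2 + x^3*y*z + 3*x*y^3*z + x*y*z^3 + 7*x^2*y^2 + 6*y^4 + 2*y^2*z^2 - 5*x*y*z - x^2 - 9*y^2 + 2
tr(a b^3 a^-1 b) = tr(b a b^3) tr(a) - tr(b a b^3 a) = x*y^3*z - x^2*y^2 - y^2*z^2 - x*y*z + x^2 + y^2 + z^2 - 2
tr(a^-1 b^-1 a b^3) = tr(a b^3 a^-1) tr(b) - tr(a b^3 a^-1 b) = -x*y^3*z + x^2*y^2 + y^4 + y^2*z^2 + x*y*z - x^2 - 4*y^2 - z^2 + 2
tr(b^-1 a b^3 a^-2) = tr(a^-1 b^-1 a b^3) tr(a) - tr(a^-1 b^-1 a b^3 a) = -x^2*y^3*z + x^3*y^2 + x*y^4 + x*y^2*z^2 + x^2*y*z - x^3 - 4*x*y^2 - x*z^2 - y*z + 3*x
and tr(b a^-2 b^-2 a b^3 a^-2) = tr(a^-1 b^-2 a b^3 a^-2 b) tr(a) - tr(a^-1 b^-2 a b^3 a^-2 b a) = -x^4*y^5*z + x^5*y^4 + x^3*y^6 + 2*x^3*y^4*z^2 - x^2*y^3*z^3 - x^5*y^2 - 6*x^3*y^4 - 2*x^3*y^2*z^2 - x*y^6 - x*y^4*z^2 + x^4*y*z + 4*x^2*y^3*z + x^2*y*z^3 + 6*x^3*y^2 + 5*x*y^4 + x*y^2*z^2 - 6*x^2*y*z - 5*x*y^2 + x*z^2 + y*z - x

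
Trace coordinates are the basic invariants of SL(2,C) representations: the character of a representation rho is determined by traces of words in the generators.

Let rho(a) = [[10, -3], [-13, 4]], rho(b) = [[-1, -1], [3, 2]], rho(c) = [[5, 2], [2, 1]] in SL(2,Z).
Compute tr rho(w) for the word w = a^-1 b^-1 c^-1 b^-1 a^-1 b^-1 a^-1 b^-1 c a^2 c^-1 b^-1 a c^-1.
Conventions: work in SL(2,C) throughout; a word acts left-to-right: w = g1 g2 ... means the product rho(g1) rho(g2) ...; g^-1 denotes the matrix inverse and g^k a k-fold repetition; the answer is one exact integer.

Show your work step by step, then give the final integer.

rho(a^-1) = [[4, 3], [13, 10]]
... * rho(b^-1) = [[2, 1], [-3, -1]]  ->  [[-1, 1], [-4, 3]]
... * rho(c^-1) = [[1, -2], [-2, 5]]  ->  [[-3, 7], [-10, 23]]
... * rho(b^-1) = [[2, 1], [-3, -1]]  ->  [[-27, -10], [-89, -33]]
... * rho(a^-1) = [[4, 3], [13, 10]]  ->  [[-238, -181], [-785, -597]]
... * rho(b^-1) = [[2, 1], [-3, -1]]  ->  [[67, -57], [221, -188]]
... * rho(a^-1) = [[4, 3], [13, 10]]  ->  [[-473, -369], [-1560, -1217]]
... * rho(b^-1) = [[2, 1], [-3, -1]]  ->  [[161, -104], [531, -343]]
... * rho(c) = [[5, 2], [2, 1]]  ->  [[597, 218], [1969, 719]]
... * rho(a) = [[10, -3], [-13, 4]]  ->  [[3136, -919], [10343, -3031]]
... * rho(a) = [[10, -3], [-13, 4]]  ->  [[43307, -13084], [142833, -43153]]
... * rho(c^-1) = [[1, -2], [-2, 5]]  ->  [[69475, -152034], [229139, -501431]]
... * rho(b^-1) = [[2, 1], [-3, -1]]  ->  [[595052, 221509], [1962571, 730570]]
... * rho(a) = [[10, -3], [-13, 4]]  ->  [[3070903, -899120], [10128300, -2965433]]
... * rho(c^-1) = [[1, -2], [-2, 5]]  ->  [[4869143, -10637406], [16059166, -35083765]]
tr = 4869143 + -35083765 = -30214622

-30214622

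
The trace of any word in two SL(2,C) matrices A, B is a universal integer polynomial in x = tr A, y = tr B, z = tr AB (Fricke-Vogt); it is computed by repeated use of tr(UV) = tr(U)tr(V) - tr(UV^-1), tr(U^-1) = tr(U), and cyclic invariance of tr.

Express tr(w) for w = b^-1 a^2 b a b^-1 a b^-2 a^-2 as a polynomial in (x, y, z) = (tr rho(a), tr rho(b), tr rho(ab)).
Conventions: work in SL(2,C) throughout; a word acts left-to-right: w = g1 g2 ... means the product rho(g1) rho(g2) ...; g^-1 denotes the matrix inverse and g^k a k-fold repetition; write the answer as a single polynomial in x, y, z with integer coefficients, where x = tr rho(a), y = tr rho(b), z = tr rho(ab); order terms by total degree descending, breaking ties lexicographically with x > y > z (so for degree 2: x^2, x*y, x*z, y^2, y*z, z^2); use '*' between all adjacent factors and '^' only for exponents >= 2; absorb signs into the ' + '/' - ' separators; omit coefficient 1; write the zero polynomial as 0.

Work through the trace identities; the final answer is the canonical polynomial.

x^4*y^3*z^2 - x^5*y^2*z - 2*x^3*y^4*z - 2*x^3*y^2*z^3 + x^4*y^3 + x^4*y*z^2 + x^2*y^5 + 3*x^2*y^3*z^2 + x^2*y*z^4 + 4*x^3*y^2*z - x*y^4*z - x*y^2*z^3 - x^4*y - 4*x^2*y^3 - 6*x^2*y*z^2 + x^3*z + 3*x*y^2*z + x*z^3 + 3*x^2*y + y*z^2 - 3*x*z - y

tr(a^2) = tr(a) tr(a) - tr(1)  (reduce the a square) = x^2 - 2
tr(a^2 b) = tr(a) tr(b a) - tr(b)  (reduce the a square) = x*z - y
tr(a b^-1 a) = tr(a^2) tr(b) - tr(a^2 b)  (eliminate b^-1) = x^2*y - x*z - y
tr(a b a b) = tr(b a) tr(b a) - tr(1)  (split on b) = z^2 - 2
tr(a b^-1 a b) = tr(a b a) tr(b) - tr(a b a b)  (eliminate b^-1) = x*y*z - y^2 - z^2 + 2
tr(a b^-1 a b^-1) = tr(a b^-1 a) tr(b) - tr(a b^-1 a b)  (eliminate b^-1) = x^2*y^2 - 2*x*y*z + z^2 - 2
tr(a^2 b a) = tr(a) tr(a b a) - tr(a b)  (reduce the a square) = x^2*z - x*y - z
tr(a^2 b a^2) = tr(a) tr(a^2 b a) - tr(a^2 b)  (reduce the a square) = x^3*z - x^2*y - 2*x*z + y
tr(b a b) = tr(b) tr(a b) - tr(a)  (reduce the b square) = y*z - x
tr(b a^2 b a) = tr(a) tr(b a b a) - tr(b a b)  (reduce the a square) = x*z^2 - y*z - x
tr(b^2) = tr(b) tr(b) - tr(1)  (reduce the b square) = y^2 - 2
tr(b a^2 b) = tr(a) tr(b^2 a) - tr(b^2)  (reduce the a square) = x*y*z - x^2 - y^2 + 2
tr(b a^2 b a^2) = tr(a) tr(b a^2 b a) - tr(b a^2 b)  (reduce the a square) = x^2*z^2 - 2*x*y*z + y^2 - 2
tr(a b a^2 b a^2) = tr(a) tr(b a^2 b a^2) - tr(b a^2 b a)  (reduce the a square) = x^3*z^2 - 2*x^2*y*z + x*y^2 - x*z^2 + y*z - x
tr(b a b a b a) = tr(a b a b) tr(a b) - tr(b a)  (split on a) = z^3 - 3*z
tr(b a b a b) = tr(b) tr(a b a b) - tr(a b a)  (reduce the b square) = y*z^2 - x*z - y
tr(b a b a^2 b a) = tr(a) tr(b a b a b a) - tr(b a b a b)  (reduce the a square) = x*z^3 - y*z^2 - 2*x*z + y
tr(b^2 a b) = tr(b) tr(b a b) - tr(b a)  (reduce the b square) = y^2*z - x*y - z
tr(b a b a^2 b) = tr(a) tr(b^2 a b a) - tr(b^2 a b)  (reduce the a square) = x*y*z^2 - x^2*z - y^2*z + z
tr(a b a^2 b a^2 b) = tr(a) tr(b a b a^2 b a) - tr(b a b a^2 b)  (reduce the a square) = x^2*z^3 - 2*x*y*z^2 - x^2*z + y^2*z + x*y - z
tr(b a^2 b a^2 b^-1 a) = tr(a b a^2 b a^2) tr(b) - tr(a b a^2 b a^2 b)  (eliminate b^-1) = x^3*y*z^2 - 2*x^2*y^2*z - x^2*z^3 + x*y^3 + x*y*z^2 + x^2*z - 2*x*y + z
tr(a b^-1 a^-1 b a^2 b a) = tr(b a^2 b a^2 b^-1) tr(a) - tr(b a^2 b a^2 b^-1 a)  (eliminate a^-1) = -x^3*y*z^2 + x^4*z + 2*x^2*y^2*z + x^2*z^3 - x^3*y - x*y^3 - x*y*z^2 - 3*x^2*z + 3*x*y - z
tr(a^2 b a b a) = tr(a) tr(b a b a^2) - tr(b a b a)  (reduce the a square) = x^2*z^2 - x*y*z - x^2 - z^2 + 2
tr(b a b a b a b a) = tr(b a) tr(b a b a b a) - tr(b^-1 a^-1 b^-1 a^-1)  (split on b) = z^4 - 4*z^2 + 2
tr(b a b a b a b) = tr(b) tr(a b a b a b) - tr(a b a b a)  (reduce the b square) = y*z^3 - x*z^2 - 2*y*z + x
tr(a b a^2 b a b a b) = tr(a) tr(b a b a b a b a) - tr(b a b a b a b)  (reduce the a square) = x*z^4 - y*z^3 - 3*x*z^2 + 2*y*z + x
tr(b a^2 b a b a b^-1 a) = tr(a b a^2 b a b a) tr(b) - tr(a b a^2 b a b a b)  (eliminate b^-1) = x^2*y*z^3 - 2*x*y^2*z^2 - x*z^4 - x^2*y*z + y^3*z + y*z^3 + x*y^2 + 3*x*z^2 - 3*y*z - x
tr(a b^-1 a^-1 b a^2 b a b) = tr(b a^2 b a b a b^-1) tr(a) - tr(b a^2 b a b a b^-1 a)  (eliminate a^-1) = -x^2*y*z^3 + x^3*z^2 + 2*x*y^2*z^2 + x*z^4 - y^3*z - y*z^3 - x^3 - x*y^2 - 4*x*z^2 + 3*y*z + 3*x
tr(a^-1 b a^2 b a b^-1 a b^-1) = tr(a b^-1 a^-1 b a^2 b a) tr(b) - tr(a b^-1 a^-1 b a^2 b a b)  (eliminate b^-1) = -x^3*y^2*z^2 + x^4*y*z + 2*x^2*y^3*z + 2*x^2*y*z^3 - x^3*y^2 - x^3*z^2 - x*y^4 - 3*x*y^2*z^2 - x*z^4 - 3*x^2*y*z + y^3*z + y*z^3 + x^3 + 4*x*y^2 + 4*x*z^2 - 4*y*z - 3*x
tr(a^2 b a b^-1 a) = tr(a^3 b a) tr(b) - tr(a^3 b a b)  (eliminate b^-1) = x^3*y*z - x^2*y^2 - x^2*z^2 - x*y*z + x^2 + y^2 + z^2 - 2
tr(a^-2 b a^2 b a b^-1 a b^-1) = tr(a^-1 b a^2 b a b^-1 a b^-1) tr(a) - tr(a^-1 b a^2 b a b^-1 a b^-1 a)  (eliminate a^-1) = -x^4*y^2*z^2 + x^5*y*z + 2*x^3*y^3*z + 2*x^3*y*z^3 - x^4*y^2 - x^4*z^2 - x^2*y^4 - 3*x^2*y^2*z^2 - x^2*z^4 - 4*x^3*y*z + x*y^3*z + x*y*z^3 + x^4 + 5*x^2*y^2 + 5*x^2*z^2 - 3*x*y*z - 4*x^2 - y^2 - z^2 + 2
tr(b a^2 b a b^-1 a) = tr(a b a^2 b a) tr(b) - tr(a b a^2 b a b)  (eliminate b^-1) = x^2*y*z^2 - 2*x*y^2*z - x*z^3 + y^3 + y*z^2 + 2*x*z - 3*y
tr(a^-1 b a^2 b a b^-1) = tr(b a^2 b a b^-1) tr(a) - tr(b a^2 b a b^-1 a)  (eliminate a^-1) = -x^2*y*z^2 + x^3*z + 2*x*y^2*z + x*z^3 - x^2*y - y^3 - y*z^2 - 3*x*z + 3*y
tr(a^2 b a b^-1 a b^-2 a^-2 b) = tr(a^-2 b a^2 b a b^-1 a b^-1) tr(b) - tr(a^-2 b a^2 b a b^-1 a)  (eliminate b^-1) = -x^4*y^3*z^2 + x^5*y^2*z + 2*x^3*y^4*z + 2*x^3*y^2*z^3 - x^4*y^3 - x^4*y*z^2 - x^2*y^5 - 3*x^2*y^3*z^2 - x^2*y*z^4 - 4*x^3*y^2*z + x*y^4*z + x*y^2*z^3 + x^4*y + 5*x^2*y^3 + 6*x^2*y*z^2 - x^3*z - 5*x*y^2*z - x*z^3 - 3*x^2*y + 3*x*z - y
tr(b^-1 a^2 b a b^-1 a b^-2 a^-2) = tr(a^2 b a b^-1 a b^-2 a^-2) tr(b) - tr(a^2 b a b^-1 a b^-2 a^-2 b)  (eliminate b^-1) = x^4*y^3*z^2 - x^5*y^2*z - 2*x^3*y^4*z - 2*x^3*y^2*z^3 + x^4*y^3 + x^4*y*z^2 + x^2*y^5 + 3*x^2*y^3*z^2 + x^2*y*z^4 + 4*x^3*y^2*z - x*y^4*z - x*y^2*z^3 - x^4*y - 4*x^2*y^3 - 6*x^2*y*z^2 + x^3*z + 3*x*y^2*z + x*z^3 + 3*x^2*y + y*z^2 - 3*x*z - y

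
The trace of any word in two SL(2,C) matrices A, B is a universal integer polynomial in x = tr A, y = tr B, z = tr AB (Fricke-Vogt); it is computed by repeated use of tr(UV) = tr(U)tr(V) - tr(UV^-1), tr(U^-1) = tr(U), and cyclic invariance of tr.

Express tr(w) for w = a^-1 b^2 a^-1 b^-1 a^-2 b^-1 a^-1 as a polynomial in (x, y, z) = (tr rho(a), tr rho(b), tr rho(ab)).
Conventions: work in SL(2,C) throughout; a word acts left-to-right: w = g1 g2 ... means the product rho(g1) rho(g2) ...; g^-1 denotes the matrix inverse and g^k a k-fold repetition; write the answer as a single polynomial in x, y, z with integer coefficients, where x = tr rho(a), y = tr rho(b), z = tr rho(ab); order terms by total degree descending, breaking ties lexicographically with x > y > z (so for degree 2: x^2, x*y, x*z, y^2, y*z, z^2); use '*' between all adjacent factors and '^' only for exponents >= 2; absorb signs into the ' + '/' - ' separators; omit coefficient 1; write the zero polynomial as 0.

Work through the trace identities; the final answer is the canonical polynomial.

x^3*y^2*z^2 - 2*x^2*y^3*z - x^2*y*z^3 - x^3*z^2 + x*y^4 + x*y^2*z^2 + 3*x^2*y*z - 3*x*y^2 + x*z^2 + x

so tr(a^-1) = tr(a) = x
so tr(a^-2) = tr(a^-1) tr(a) - tr(1) = x^2 - 2
tr(b a b) = tr(b) tr(a b) - tr(a) = y*z - x
so tr(b a b a) = tr(b a) tr(b a) - tr(1)   [split at repeated b] = z^2 - 2
so tr(a b a^-1 b) = tr(b a b) tr(a) - tr(b a b a) = x*y*z - x^2 - z^2 + 2
tr(a^-1 b^-1 a b) = tr(a b a^-1) tr(b) - tr(a b a^-1 b) = -x*y*z + x^2 + y^2 + z^2 - 2
tr(b a^-2 b^-1 a) = tr(a^-1 b^-1 a b) tr(a) - tr(a^-1 b^-1 a b a) = -x^2*y*z + x^3 + x*y^2 + x*z^2 - 3*x
so tr(b a^-2 b^-1 a^-1) = tr(b a^-2 b^-1) tr(a) - tr(b a^-2 b^-1 a) = x^2*y*z - x*y^2 - x*z^2 + x
so tr(a^-2 b^-1 a^-2 b) = tr(b a^-2 b^-1 a^-1) tr(a) - tr(b a^-2 b^-1) = x^3*y*z - x^2*y^2 - x^2*z^2 + 2
reduce: tr(a^-1 b) = tr(b) tr(a) - tr(b a) = x*y - z
tr(b^2) = tr(b) tr(b) - tr(1) = y^2 - 2
tr(b^2 a b) = tr(b) tr(b a b) - tr(b a) = y^2*z - x*y - z
reduce: tr(a b a) = tr(a) tr(b a) - tr(b) = x*z - y
tr(b^2 a b a) = tr(b) tr(a b a b) - tr(a b a) = y*z^2 - x*z - y
reduce: tr(a^-1 b^2 a b) = tr(b^2 a b) tr(a) - tr(b^2 a b a) = x*y^2*z - x^2*y - y*z^2 + y
reduce: tr(b^-1 a^-1 b^2 a) = tr(a^-1 b^2 a) tr(b) - tr(a^-1 b^2 a b) = -x*y^2*z + x^2*y + y^3 + y*z^2 - 3*y
tr(b^2 a^-1 b^-1 a^-1) = tr(b^-1 a^-1 b^2) tr(a) - tr(b^-1 a^-1 b^2 a) = x*y^2*z - y^3 - y*z^2 - x*z + 3*y
reduce: tr(a^-1 b^-1 a^-2 b^2) = tr(b^2 a^-1 b^-1 a^-1) tr(a) - tr(b^2 a^-1 b^-1) = x^2*y^2*z - x*y^3 - x*y*z^2 - x^2*z + 2*x*y + z
tr(a^-1 b^2 a b a^-1) = tr(b^2 a b a^-1) tr(a) - tr(b^2 a b) = x^2*y^2*z - x^3*y - x*y*z^2 - y^2*z + 2*x*y + z
tr(b^3 a b) = tr(b) tr(b^2 a b) - tr(b^2 a) = y^3*z - x*y^2 - 2*y*z + x
so tr(b^3 a b a) = tr(b) tr(b a b a b) - tr(b a b a) = y^2*z^2 - x*y*z - y^2 - z^2 + 2
so tr(b^2 a b a^-1 b) = tr(b^3 a b) tr(a) - tr(b^3 a b a) = x*y^3*z - x^2*y^2 - y^2*z^2 - x*y*z + x^2 + y^2 + z^2 - 2
reduce: tr(a b^2 a) = tr(b) tr(a^2 b) - tr(a^2) = x*y*z - x^2 - y^2 + 2
tr(b a b^2 a b) = tr(b) tr(a b^2 a b) - tr(a b^2 a) = y^2*z^2 - 2*x*y*z + x^2 - 2
tr(a b a b a b) = tr(b a) tr(b a b a) - tr(b^-1 a^-1)   [split at repeated b] = z^3 - 3*z
tr(a b a b a) = tr(a) tr(b a b a) - tr(b a b) = x*z^2 - y*z - x
so tr(b a b^2 a b a) = tr(b) tr(a b a b a b) - tr(a b a b a) = y*z^3 - x*z^2 - 2*y*z + x
tr(b^2 a b a^-1 b a) = tr(b a b^2 a b) tr(a) - tr(b a b^2 a b a) = x*y^2*z^2 - 2*x^2*y*z - y*z^3 + x^3 + x*z^2 + 2*y*z - 3*x
so tr(a^-1 b^2 a b a^-1 b) = tr(b^2 a b a^-1 b) tr(a) - tr(b^2 a b a^-1 b a) = x^2*y^3*z - x^3*y^2 - 2*x*y^2*z^2 + x^2*y*z + y*z^3 + x*y^2 - 2*y*z + x
reduce: tr(a^-1 b^-1 a^-1 b^2 a b) = tr(a^-1 b^2 a b a^-1) tr(b) - tr(a^-1 b^2 a b a^-1 b) = x*y^2*z^2 - x^2*y*z - y^3*z - y*z^3 + x*y^2 + 3*y*z - x
tr(b^2 a b a^-2 b^-1 a^-1) = tr(a^-1 b^-1 a^-1 b^2 a b) tr(a) - tr(a^-1 b^-1 a^-1 b^2 a b a) = x^2*y^2*z^2 - x^3*y*z - x*y^3*z - x*y*z^3 + x^2*y^2 + 3*x*y*z - x^2 - y^2 + 2
reduce: tr(b a b a^-2) = tr(a^-1 b a b) tr(a) - tr(a^-1 b a b a) = x^2*y*z - x^3 - x*z^2 - y*z + 3*x
tr(a^-2 b^-1 a^-2 b^2 a b) = tr(b^2 a b a^-2 b^-1 a^-1) tr(a) - tr(b^2 a b a^-2 b^-1) = x^3*y^2*z^2 - x^4*y*z - x^2*y^3*z - x^2*y*z^3 + x^3*y^2 + 2*x^2*y*z - x*y^2 + x*z^2 + y*z - x
reduce: tr(b^-1 a^-2 b^-1 a^-2 b^2 a) = tr(a^-2 b^-1 a^-2 b^2 a) tr(b) - tr(a^-2 b^-1 a^-2 b^2 a b) = -x^3*y^2*z^2 + x^4*y*z + 2*x^2*y^3*z + x^2*y*z^3 - x^3*y^2 - x*y^4 - x*y^2*z^2 - 3*x^2*y*z + 3*x*y^2 - x*z^2 + x
tr(a^-1 b^2 a^-1 b^-1 a^-2 b^-1 a^-1) = tr(b^-1 a^-2 b^-1 a^-2 b^2) tr(a) - tr(b^-1 a^-2 b^-1 a^-2 b^2 a) = x^3*y^2*z^2 - 2*x^2*y^3*z - x^2*y*z^3 - x^3*z^2 + x*y^4 + x*y^2*z^2 + 3*x^2*y*z - 3*x*y^2 + x*z^2 + x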